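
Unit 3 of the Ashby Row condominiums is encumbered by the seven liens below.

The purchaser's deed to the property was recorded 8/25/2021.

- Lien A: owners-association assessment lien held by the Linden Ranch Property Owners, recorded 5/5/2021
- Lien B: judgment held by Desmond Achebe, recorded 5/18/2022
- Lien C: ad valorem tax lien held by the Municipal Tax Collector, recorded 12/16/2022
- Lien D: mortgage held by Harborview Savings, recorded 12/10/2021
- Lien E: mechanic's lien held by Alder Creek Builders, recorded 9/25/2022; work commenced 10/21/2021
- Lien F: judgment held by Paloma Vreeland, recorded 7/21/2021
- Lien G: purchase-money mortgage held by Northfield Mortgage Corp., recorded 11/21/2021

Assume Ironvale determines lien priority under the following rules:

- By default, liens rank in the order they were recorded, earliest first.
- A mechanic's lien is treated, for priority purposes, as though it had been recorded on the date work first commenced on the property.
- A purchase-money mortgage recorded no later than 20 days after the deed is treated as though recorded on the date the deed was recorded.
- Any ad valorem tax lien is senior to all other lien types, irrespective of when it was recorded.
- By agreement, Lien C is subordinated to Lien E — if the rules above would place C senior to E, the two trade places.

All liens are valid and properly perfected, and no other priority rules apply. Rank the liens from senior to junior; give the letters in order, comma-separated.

E, A, F, C, G, D, B

First, effective dates: E's effective date is 10/21/2021, when work began; G was recorded 88 days after the deed — beyond 20 days — so no relation-back applies.
C is an ad valorem tax lien, so it outranks all other liens regardless of date.
Remaining liens by effective date: A (5/5/2021), F (7/21/2021), E (10/21/2021), G (11/21/2021), D (12/10/2021), B (5/18/2022).
C would otherwise be senior to E, so under the subordination agreement C and E exchange positions.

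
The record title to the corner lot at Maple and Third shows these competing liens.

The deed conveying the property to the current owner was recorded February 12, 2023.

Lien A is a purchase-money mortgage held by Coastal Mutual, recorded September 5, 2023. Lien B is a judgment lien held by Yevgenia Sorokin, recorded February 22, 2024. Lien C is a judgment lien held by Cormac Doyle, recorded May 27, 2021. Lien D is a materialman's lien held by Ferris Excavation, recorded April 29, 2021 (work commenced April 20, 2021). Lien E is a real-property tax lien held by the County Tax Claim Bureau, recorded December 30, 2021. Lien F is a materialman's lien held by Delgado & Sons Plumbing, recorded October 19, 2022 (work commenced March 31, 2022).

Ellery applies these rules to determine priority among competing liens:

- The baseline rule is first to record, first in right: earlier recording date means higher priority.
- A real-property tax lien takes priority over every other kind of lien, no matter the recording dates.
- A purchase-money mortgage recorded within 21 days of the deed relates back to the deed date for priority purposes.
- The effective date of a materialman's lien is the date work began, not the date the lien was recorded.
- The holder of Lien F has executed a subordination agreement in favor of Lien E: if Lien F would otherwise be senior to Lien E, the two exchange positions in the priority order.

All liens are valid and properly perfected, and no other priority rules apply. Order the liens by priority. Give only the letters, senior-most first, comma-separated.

E, D, C, F, A, B

First, effective dates: A was recorded 205 days after the deed, outside the 21-day window, so it keeps its recording date; D's effective date is April 20, 2021, when work began; F is treated as recorded March 31, 2022, the work-commencement date.
E is a real-property tax lien and takes priority over every other lien.
Ordering the rest by effective date: D (April 20, 2021), C (May 27, 2021), F (March 31, 2022), A (September 5, 2023), B (February 22, 2024).
Since F is not senior to E, the subordination leaves the order unchanged.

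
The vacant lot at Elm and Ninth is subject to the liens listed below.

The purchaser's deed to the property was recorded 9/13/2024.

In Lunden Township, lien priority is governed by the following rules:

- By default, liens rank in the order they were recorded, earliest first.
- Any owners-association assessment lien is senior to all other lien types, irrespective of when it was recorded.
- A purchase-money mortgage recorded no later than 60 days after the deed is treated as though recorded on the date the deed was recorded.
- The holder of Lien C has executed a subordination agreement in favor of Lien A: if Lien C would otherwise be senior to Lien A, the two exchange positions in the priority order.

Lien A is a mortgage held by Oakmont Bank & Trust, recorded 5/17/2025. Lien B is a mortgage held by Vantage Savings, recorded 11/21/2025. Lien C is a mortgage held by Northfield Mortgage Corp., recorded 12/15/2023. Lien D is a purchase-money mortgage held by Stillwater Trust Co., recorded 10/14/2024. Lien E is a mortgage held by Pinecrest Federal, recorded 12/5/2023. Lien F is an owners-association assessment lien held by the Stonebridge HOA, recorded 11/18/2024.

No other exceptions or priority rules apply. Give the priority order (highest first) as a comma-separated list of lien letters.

F, E, A, D, C, B

Adjusting effective dates: D's effective date is the deed date, 9/13/2024.
F is an owners-association assessment lien and takes priority over every other lien.
Among the remaining liens, by effective date: E (12/5/2023), C (12/15/2023), D (9/13/2024), A (5/17/2025), B (11/21/2025).
C is senior to A before the subordination, so the two trade places.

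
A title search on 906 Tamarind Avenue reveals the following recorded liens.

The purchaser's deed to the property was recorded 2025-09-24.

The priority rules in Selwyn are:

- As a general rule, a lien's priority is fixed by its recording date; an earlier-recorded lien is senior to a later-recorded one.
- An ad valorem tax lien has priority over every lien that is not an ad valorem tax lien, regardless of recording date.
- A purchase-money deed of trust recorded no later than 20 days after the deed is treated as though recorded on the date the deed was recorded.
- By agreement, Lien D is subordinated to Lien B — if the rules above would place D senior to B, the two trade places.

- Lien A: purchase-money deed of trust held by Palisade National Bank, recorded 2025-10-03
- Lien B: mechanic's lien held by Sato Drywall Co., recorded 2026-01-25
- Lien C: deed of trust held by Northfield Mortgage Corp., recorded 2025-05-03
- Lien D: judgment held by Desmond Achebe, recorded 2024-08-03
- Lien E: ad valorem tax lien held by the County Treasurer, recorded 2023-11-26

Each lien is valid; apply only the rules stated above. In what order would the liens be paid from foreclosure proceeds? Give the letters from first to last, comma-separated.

E, B, C, A, D

Effective dates after the stated exceptions: A relates back to the deed date 2025-09-24.
E is an ad valorem tax lien, so it outranks all other liens regardless of date.
The other liens, earliest effective date first: D (2024-08-03), C (2025-05-03), A (2025-09-24), B (2026-01-25).
D would otherwise be senior to B, so under the subordination agreement D and B exchange positions.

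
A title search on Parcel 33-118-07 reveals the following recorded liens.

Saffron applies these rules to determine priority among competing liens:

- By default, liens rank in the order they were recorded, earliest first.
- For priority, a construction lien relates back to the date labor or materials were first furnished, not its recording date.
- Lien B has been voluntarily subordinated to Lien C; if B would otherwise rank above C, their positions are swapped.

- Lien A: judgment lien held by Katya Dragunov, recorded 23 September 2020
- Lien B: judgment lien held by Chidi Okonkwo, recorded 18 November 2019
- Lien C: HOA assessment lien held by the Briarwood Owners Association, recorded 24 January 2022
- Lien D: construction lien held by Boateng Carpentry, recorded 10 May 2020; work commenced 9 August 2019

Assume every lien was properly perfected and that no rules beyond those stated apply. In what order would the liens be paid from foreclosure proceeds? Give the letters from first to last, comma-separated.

Effective dates after the stated exceptions: D's effective date is 9 August 2019, when work began.
By effective date: D (9 August 2019), B (18 November 2019), A (23 September 2020), C (24 January 2022).
B is senior to C before the subordination, so the two trade places.

D, C, A, B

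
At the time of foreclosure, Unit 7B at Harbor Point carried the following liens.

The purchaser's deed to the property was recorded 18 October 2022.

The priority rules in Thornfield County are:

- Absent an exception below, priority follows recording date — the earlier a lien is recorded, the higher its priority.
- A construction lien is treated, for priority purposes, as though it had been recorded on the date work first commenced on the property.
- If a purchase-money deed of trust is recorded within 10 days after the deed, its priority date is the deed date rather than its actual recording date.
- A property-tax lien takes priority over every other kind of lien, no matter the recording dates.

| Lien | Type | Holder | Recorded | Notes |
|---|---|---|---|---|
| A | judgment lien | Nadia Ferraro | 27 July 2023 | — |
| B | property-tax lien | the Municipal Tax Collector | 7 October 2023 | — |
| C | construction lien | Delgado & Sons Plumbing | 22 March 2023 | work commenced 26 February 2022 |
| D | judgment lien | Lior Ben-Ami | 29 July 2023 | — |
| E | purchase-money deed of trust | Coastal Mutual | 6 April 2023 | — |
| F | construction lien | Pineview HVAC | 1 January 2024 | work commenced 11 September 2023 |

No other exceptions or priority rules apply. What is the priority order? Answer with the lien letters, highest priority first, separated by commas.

B, C, E, A, D, F

First, effective dates: C's effective date is 26 February 2022, when work began; E was recorded 170 days after the deed, outside the 10-day window, so it keeps its recording date; F is treated as recorded 11 September 2023, the work-commencement date.
B, as a property-tax lien, has superpriority and ranks first.
Remaining liens by effective date: C (26 February 2022), E (6 April 2023), A (27 July 2023), D (29 July 2023), F (11 September 2023).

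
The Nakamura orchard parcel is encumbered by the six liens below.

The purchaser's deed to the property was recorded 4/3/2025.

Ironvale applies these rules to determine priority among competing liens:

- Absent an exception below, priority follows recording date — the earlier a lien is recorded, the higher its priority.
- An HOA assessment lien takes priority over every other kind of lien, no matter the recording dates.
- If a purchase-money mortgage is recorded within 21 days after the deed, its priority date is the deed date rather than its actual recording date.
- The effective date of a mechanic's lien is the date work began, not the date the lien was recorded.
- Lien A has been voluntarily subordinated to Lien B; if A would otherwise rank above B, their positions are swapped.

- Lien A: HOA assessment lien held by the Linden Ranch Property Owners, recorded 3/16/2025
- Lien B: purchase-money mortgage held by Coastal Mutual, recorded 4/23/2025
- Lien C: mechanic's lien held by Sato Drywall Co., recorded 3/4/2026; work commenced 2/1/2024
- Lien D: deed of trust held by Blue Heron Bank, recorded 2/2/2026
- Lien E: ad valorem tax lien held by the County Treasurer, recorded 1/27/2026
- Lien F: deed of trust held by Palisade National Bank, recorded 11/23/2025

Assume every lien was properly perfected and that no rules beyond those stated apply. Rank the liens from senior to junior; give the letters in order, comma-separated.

Adjusting effective dates: B was recorded within the 21-day window, so its effective date is the deed date 4/3/2025; C's effective date is 2/1/2024, when work began.
As an HOA assessment lien, A is senior to every other lien.
The other liens, earliest effective date first: C (2/1/2024), B (4/3/2025), F (11/23/2025), E (1/27/2026), D (2/2/2026).
A would otherwise be senior to B, so under the subordination agreement A and B exchange positions.

B, C, A, F, E, D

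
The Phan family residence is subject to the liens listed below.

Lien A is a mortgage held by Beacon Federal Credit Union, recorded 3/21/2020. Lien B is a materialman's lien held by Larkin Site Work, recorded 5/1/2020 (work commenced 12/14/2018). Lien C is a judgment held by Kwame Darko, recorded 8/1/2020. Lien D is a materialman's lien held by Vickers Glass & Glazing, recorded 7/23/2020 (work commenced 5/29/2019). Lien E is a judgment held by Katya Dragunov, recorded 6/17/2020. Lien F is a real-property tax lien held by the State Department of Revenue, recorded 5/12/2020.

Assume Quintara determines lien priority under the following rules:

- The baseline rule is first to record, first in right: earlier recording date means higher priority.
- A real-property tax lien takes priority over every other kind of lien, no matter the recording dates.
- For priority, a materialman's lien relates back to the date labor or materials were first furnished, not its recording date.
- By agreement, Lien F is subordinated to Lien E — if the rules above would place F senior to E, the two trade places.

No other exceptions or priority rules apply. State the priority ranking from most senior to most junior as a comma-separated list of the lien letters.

Adjusting effective dates: B relates back to 12/14/2018 (work commenced); D relates back to 5/29/2019 (work commenced).
As a real-property tax lien, F is senior to every other lien.
Among the remaining liens, by effective date: B (12/14/2018), D (5/29/2019), A (3/21/2020), E (6/17/2020), C (8/1/2020).
F is senior to E before the subordination, so the two trade places.

E, B, D, A, F, C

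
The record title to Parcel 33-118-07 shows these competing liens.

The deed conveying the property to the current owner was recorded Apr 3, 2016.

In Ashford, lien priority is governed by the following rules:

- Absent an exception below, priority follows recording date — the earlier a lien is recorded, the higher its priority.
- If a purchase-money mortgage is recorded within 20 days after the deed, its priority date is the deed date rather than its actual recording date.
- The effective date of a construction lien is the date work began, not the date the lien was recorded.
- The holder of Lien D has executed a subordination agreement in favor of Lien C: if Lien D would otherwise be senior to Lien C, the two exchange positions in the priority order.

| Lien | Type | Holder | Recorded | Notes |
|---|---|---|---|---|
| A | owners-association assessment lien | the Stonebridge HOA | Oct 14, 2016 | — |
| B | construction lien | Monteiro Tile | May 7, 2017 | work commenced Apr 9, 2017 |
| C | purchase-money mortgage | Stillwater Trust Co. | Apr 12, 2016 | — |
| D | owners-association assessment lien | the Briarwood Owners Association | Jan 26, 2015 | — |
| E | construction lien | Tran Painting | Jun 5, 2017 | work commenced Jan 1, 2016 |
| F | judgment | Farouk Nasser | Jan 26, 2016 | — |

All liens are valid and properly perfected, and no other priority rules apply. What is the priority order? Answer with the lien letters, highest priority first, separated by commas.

Adjusting effective dates: B relates back to Apr 9, 2017 (work commenced); C was recorded within the 20-day window, so its effective date is the deed date Apr 3, 2016; E relates back to Jan 1, 2016 (work commenced).
Ordering by effective date: D (Jan 26, 2015), E (Jan 1, 2016), F (Jan 26, 2016), C (Apr 3, 2016), A (Oct 14, 2016), B (Apr 9, 2017).
D would otherwise be senior to C, so under the subordination agreement D and C exchange positions.

C, E, F, D, A, B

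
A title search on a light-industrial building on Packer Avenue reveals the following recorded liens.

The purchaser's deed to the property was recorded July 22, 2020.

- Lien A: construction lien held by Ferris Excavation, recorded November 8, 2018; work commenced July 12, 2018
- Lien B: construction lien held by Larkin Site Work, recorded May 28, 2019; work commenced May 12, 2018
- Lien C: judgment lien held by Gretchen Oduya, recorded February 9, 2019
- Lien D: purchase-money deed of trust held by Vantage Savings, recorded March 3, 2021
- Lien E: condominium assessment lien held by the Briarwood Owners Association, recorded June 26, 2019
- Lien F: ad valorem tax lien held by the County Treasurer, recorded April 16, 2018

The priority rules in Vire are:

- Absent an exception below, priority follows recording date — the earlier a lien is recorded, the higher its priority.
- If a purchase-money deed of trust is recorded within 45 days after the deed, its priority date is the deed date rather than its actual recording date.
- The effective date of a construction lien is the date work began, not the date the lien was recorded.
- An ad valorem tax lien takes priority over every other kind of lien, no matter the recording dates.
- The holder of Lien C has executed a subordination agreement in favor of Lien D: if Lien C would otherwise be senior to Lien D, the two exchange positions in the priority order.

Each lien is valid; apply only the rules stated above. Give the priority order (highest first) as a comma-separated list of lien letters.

Adjusting effective dates: A relates back to July 12, 2018 (work commenced); B is treated as recorded May 12, 2018, the work-commencement date; D missed the 45-day window (224 days after the deed), so its recording date stands.
F is an ad valorem tax lien, so it outranks all other liens regardless of date.
Remaining liens by effective date: B (May 12, 2018), A (July 12, 2018), C (February 9, 2019), E (June 26, 2019), D (March 3, 2021).
C is senior to D before the subordination, so the two trade places.

F, B, A, D, E, C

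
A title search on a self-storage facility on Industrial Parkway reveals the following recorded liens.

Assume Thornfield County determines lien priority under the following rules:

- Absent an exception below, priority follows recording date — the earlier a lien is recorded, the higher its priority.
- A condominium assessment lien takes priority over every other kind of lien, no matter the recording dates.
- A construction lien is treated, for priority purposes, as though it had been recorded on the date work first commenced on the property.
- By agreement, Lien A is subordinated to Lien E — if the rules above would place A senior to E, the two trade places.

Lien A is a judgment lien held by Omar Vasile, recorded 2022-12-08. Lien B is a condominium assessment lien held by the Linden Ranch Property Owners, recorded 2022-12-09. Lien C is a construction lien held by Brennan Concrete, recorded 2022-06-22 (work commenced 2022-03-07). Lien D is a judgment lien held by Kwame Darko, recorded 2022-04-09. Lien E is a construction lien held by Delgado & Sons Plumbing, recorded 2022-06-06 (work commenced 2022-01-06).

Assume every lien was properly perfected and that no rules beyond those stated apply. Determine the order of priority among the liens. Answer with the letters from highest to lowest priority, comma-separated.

Effective dates: C's effective date is 2022-03-07, when work began; E's effective date is 2022-01-06, when work began.
B is a condominium assessment lien, so it outranks all other liens regardless of date.
Ordering the rest by effective date: E (2022-01-06), C (2022-03-07), D (2022-04-09), A (2022-12-08).
A is already junior to E, so the subordination agreement changes nothing.

B, E, C, D, A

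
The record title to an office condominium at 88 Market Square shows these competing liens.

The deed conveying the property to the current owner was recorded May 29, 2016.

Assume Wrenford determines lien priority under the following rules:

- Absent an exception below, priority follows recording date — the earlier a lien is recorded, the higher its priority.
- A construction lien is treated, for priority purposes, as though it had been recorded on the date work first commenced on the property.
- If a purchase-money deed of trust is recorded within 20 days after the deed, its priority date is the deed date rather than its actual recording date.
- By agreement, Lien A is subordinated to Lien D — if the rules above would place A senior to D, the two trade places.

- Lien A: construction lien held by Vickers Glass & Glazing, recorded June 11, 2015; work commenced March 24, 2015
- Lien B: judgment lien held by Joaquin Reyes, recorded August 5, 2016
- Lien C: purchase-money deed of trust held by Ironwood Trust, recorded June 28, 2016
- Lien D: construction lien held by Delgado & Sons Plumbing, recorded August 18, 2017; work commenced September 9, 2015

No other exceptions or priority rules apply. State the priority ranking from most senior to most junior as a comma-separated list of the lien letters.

D, A, C, B

First, effective dates: A's effective date is March 24, 2015, when work began; C missed the 20-day window (30 days after the deed), so its recording date stands; D is treated as recorded September 9, 2015, the work-commencement date.
Ordering by effective date: A (March 24, 2015), D (September 9, 2015), C (June 28, 2016), B (August 5, 2016).
Because A would otherwise rank above D, the subordination swaps them.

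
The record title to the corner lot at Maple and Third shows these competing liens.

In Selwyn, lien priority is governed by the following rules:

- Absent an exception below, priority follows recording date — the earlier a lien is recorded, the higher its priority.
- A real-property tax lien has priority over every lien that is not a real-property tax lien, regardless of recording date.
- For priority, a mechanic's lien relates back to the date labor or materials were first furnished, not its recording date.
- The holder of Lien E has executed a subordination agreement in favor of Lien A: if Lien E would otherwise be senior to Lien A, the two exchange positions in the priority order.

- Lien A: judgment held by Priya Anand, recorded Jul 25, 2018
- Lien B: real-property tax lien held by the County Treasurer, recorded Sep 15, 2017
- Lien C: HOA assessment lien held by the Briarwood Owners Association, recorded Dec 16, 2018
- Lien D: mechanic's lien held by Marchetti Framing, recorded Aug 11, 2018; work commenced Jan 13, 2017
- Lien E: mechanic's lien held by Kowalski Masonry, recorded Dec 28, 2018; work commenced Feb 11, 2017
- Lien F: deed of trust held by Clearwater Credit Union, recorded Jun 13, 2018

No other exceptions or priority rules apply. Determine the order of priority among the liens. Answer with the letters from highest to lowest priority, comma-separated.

B, D, A, F, E, C

First, effective dates: D is treated as recorded Jan 13, 2017, the work-commencement date; E's effective date is Feb 11, 2017, when work began.
B, as a real-property tax lien, has superpriority and ranks first.
The other liens, earliest effective date first: D (Jan 13, 2017), E (Feb 11, 2017), F (Jun 13, 2018), A (Jul 25, 2018), C (Dec 16, 2018).
E is senior to A before the subordination, so the two trade places.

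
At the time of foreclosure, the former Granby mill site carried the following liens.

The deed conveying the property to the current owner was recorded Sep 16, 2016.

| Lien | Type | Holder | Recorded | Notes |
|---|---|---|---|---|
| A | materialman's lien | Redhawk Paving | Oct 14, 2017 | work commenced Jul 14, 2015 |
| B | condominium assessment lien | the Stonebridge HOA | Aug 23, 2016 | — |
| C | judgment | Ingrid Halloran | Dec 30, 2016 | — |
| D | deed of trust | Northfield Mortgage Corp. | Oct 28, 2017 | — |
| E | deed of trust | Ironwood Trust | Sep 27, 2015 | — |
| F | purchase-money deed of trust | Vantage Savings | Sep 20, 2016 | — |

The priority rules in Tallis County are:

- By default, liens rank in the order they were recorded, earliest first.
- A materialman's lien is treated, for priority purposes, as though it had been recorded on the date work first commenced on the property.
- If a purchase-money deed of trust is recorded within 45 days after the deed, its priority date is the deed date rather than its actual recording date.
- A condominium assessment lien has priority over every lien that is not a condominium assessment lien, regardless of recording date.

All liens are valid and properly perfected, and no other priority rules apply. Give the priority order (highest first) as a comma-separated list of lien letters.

B, A, E, F, C, D

First, effective dates: A is treated as recorded Jul 14, 2015, the work-commencement date; F was recorded within the 45-day window, so its effective date is the deed date Sep 16, 2016.
B, as a condominium assessment lien, has superpriority and ranks first.
Ordering the rest by effective date: A (Jul 14, 2015), E (Sep 27, 2015), F (Sep 16, 2016), C (Dec 30, 2016), D (Oct 28, 2017).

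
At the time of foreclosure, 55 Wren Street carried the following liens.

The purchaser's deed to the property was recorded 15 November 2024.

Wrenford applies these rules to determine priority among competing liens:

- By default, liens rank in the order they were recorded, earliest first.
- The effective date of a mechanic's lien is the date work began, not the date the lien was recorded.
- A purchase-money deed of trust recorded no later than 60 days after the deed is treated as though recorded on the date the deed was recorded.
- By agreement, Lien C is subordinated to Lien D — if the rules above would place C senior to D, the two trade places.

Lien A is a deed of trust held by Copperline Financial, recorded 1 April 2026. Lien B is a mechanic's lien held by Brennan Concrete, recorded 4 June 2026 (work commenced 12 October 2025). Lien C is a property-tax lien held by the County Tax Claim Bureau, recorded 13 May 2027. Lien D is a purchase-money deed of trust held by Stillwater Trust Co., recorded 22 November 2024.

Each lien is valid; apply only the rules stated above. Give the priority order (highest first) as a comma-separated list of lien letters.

D, B, A, C

Effective dates: B is treated as recorded 12 October 2025, the work-commencement date; D's effective date is the deed date, 15 November 2024.
By effective date: D (15 November 2024), B (12 October 2025), A (1 April 2026), C (13 May 2027).
C already ranks below D; the subordination has no effect.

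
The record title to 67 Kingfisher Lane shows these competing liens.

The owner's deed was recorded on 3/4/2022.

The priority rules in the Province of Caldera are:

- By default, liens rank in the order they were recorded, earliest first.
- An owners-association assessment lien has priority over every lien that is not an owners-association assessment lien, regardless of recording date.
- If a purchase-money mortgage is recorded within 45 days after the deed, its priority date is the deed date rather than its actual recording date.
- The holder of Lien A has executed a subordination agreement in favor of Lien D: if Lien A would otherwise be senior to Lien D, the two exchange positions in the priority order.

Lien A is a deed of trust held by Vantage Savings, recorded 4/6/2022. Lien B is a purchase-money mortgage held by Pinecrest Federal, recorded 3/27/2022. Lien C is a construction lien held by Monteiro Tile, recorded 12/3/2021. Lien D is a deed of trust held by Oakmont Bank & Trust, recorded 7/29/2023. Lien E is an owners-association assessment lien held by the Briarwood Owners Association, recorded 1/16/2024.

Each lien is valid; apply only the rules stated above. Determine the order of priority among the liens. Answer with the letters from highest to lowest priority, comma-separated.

E, C, B, D, A

Adjusting effective dates: B relates back to the deed date 3/4/2022.
E, as an owners-association assessment lien, has superpriority and ranks first.
The other liens, earliest effective date first: C (12/3/2021), B (3/4/2022), A (4/6/2022), D (7/29/2023).
Because A would otherwise rank above D, the subordination swaps them.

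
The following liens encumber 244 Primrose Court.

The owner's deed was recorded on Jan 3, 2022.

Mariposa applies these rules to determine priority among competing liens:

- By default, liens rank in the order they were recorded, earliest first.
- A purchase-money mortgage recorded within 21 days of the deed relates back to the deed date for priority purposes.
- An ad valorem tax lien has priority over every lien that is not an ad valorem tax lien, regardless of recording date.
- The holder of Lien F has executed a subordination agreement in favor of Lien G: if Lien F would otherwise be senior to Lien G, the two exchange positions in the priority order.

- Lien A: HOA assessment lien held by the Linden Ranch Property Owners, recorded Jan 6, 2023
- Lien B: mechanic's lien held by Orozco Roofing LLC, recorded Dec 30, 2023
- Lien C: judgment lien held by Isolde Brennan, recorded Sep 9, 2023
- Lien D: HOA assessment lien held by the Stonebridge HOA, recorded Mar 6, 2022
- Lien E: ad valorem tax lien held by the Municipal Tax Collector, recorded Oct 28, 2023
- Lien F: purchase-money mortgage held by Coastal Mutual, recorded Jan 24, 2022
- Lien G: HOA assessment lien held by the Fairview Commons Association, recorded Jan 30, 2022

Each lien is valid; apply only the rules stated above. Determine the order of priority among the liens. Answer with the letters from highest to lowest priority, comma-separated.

E, G, F, D, A, C, B

First, effective dates: F relates back to the deed date Jan 3, 2022.
E is an ad valorem tax lien and takes priority over every other lien.
The other liens, earliest effective date first: F (Jan 3, 2022), G (Jan 30, 2022), D (Mar 6, 2022), A (Jan 6, 2023), C (Sep 9, 2023), B (Dec 30, 2023).
Because F would otherwise rank above G, the subordination swaps them.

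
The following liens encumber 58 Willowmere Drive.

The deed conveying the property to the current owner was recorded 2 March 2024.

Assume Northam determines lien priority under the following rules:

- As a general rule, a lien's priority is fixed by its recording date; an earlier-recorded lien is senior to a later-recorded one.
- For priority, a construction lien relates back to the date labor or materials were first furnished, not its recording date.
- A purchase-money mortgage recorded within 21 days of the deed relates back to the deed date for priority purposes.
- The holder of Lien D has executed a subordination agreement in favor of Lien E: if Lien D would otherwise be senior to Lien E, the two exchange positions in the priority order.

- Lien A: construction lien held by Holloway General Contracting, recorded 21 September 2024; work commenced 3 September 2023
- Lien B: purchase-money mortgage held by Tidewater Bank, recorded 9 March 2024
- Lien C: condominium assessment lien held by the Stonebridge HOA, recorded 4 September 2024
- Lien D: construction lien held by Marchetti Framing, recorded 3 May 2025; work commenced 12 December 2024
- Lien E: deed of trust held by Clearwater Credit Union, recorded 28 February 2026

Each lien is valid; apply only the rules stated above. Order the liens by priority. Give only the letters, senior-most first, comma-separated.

A, B, C, E, D

Effective dates: A is treated as recorded 3 September 2023, the work-commencement date; B's effective date is the deed date, 2 March 2024; D is treated as recorded 12 December 2024, the work-commencement date.
Sorted by effective date: A (3 September 2023), B (2 March 2024), C (4 September 2024), D (12 December 2024), E (28 February 2026).
Because D would otherwise rank above E, the subordination swaps them.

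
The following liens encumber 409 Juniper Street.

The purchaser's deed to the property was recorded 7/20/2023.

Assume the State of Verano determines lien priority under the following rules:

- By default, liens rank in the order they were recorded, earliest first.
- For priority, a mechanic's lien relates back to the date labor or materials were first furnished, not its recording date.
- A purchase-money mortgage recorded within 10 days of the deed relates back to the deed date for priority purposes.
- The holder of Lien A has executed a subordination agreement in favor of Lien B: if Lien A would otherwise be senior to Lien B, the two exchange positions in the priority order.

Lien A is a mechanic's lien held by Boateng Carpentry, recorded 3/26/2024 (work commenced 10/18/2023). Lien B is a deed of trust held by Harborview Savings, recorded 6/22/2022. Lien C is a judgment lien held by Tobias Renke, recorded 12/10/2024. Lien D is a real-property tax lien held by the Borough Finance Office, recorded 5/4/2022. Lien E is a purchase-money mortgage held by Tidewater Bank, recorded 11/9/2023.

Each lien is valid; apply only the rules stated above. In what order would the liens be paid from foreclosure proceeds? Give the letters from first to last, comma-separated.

Effective dates after the stated exceptions: A relates back to 10/18/2023 (work commenced); E missed the 10-day window (112 days after the deed), so its recording date stands.
Sorted by effective date: D (5/4/2022), B (6/22/2022), A (10/18/2023), E (11/9/2023), C (12/10/2024).
A already ranks below B; the subordination has no effect.

D, B, A, E, C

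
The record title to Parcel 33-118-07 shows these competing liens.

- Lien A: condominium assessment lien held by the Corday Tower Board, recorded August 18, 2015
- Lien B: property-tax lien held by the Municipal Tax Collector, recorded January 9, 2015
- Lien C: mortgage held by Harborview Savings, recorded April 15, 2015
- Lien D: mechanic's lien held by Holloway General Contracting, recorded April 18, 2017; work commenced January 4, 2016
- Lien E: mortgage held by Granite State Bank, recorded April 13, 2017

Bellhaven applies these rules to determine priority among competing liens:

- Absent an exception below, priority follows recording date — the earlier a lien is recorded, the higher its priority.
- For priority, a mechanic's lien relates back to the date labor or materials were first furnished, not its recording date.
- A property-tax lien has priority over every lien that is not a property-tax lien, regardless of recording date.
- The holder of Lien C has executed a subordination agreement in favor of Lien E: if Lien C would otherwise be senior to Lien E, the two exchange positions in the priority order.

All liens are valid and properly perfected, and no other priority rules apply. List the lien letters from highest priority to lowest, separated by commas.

Effective dates after the stated exceptions: D's effective date is January 4, 2016, when work began.
B is a property-tax lien, so it outranks all other liens regardless of date.
Ordering the rest by effective date: C (April 15, 2015), A (August 18, 2015), D (January 4, 2016), E (April 13, 2017).
Because C would otherwise rank above E, the subordination swaps them.

B, E, A, D, C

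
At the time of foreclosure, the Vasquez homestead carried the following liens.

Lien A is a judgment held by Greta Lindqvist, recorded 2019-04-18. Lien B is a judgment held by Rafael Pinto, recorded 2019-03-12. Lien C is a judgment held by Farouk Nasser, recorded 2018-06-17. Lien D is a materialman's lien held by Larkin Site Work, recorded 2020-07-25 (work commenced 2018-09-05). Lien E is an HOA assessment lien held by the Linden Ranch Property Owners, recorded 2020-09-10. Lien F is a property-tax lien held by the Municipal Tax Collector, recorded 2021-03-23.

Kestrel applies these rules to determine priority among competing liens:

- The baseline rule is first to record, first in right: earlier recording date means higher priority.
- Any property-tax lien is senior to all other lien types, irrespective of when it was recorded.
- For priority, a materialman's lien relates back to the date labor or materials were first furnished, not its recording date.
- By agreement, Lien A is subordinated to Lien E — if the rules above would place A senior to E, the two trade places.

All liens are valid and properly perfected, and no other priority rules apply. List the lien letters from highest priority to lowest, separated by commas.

First, effective dates: D is treated as recorded 2018-09-05, the work-commencement date.
As a property-tax lien, F is senior to every other lien.
Among the remaining liens, by effective date: C (2018-06-17), D (2018-09-05), B (2019-03-12), A (2019-04-18), E (2020-09-10).
The subordination applies — A was senior to E — so A and E swap.

F, C, D, B, E, A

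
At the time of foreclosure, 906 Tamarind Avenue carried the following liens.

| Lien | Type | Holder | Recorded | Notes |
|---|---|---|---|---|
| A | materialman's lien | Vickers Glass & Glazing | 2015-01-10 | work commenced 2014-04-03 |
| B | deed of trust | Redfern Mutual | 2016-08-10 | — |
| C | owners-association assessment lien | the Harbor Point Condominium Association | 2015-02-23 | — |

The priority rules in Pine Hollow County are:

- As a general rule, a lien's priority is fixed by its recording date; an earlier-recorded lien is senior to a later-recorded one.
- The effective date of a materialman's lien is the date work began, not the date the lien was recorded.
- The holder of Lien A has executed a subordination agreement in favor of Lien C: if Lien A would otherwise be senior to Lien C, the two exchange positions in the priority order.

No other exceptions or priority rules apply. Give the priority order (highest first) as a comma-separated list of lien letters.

Adjusting effective dates: A's effective date is 2014-04-03, when work began.
By effective date: A (2014-04-03), C (2015-02-23), B (2016-08-10).
A is senior to C before the subordination, so the two trade places.

C, A, B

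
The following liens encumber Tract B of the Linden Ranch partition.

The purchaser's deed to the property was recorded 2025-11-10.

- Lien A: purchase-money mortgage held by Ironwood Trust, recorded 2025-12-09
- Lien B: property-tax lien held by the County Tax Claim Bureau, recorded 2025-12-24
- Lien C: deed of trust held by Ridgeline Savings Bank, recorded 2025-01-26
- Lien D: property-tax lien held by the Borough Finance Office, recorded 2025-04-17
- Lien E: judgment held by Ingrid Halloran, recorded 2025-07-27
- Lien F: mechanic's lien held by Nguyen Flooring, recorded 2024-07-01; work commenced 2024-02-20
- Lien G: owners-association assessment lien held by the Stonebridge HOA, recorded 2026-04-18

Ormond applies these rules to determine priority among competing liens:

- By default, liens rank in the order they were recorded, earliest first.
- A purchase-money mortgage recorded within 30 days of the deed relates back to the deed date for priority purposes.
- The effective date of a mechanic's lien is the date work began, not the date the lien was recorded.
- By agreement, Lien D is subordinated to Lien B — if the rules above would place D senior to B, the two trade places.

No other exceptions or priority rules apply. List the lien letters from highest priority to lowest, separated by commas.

Effective dates: A's effective date is the deed date, 2025-11-10; F's effective date is 2024-02-20, when work began.
Ordering by effective date: F (2024-02-20), C (2025-01-26), D (2025-04-17), E (2025-07-27), A (2025-11-10), B (2025-12-24), G (2026-04-18).
The subordination applies — D was senior to B — so D and B swap.

F, C, B, E, A, D, G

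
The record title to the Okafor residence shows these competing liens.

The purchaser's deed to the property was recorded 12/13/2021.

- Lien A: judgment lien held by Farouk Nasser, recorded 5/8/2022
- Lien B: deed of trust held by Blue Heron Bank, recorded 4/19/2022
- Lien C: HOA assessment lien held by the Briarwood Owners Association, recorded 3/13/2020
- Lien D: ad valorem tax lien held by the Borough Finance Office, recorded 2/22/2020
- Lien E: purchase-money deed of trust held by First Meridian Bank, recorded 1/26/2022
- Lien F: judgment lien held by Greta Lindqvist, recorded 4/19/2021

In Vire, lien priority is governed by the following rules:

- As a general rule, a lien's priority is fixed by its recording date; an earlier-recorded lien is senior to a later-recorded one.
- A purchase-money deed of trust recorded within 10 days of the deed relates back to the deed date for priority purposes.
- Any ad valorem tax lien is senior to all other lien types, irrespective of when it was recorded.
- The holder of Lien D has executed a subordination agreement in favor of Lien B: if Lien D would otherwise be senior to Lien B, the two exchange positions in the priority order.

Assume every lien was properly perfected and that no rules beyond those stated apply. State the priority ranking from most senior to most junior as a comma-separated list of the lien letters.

B, C, F, E, D, A

First, effective dates: E was recorded 44 days after the deed — beyond 10 days — so no relation-back applies.
As an ad valorem tax lien, D is senior to every other lien.
The other liens, earliest effective date first: C (3/13/2020), F (4/19/2021), E (1/26/2022), B (4/19/2022), A (5/8/2022).
Because D would otherwise rank above B, the subordination swaps them.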